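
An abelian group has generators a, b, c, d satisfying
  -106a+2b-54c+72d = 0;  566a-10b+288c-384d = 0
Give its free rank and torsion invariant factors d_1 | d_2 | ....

Answer: M ≅ ℤ^2 ⊕ ℤ/2 ⊕ ℤ/6

Derivation:
rank_ℚ(R)=2; free=4−2=2
SNF(R) diag = [2, 6] → torsion [2, 6]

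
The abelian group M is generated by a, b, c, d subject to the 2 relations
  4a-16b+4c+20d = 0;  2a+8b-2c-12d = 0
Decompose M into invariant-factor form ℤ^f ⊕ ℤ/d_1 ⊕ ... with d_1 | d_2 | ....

rank_ℚ(R)=2; free=4−2=2
SNF(R) diag = [2, 4] → torsion [2, 4]

Answer: M ≅ ℤ^2 ⊕ ℤ/2 ⊕ ℤ/4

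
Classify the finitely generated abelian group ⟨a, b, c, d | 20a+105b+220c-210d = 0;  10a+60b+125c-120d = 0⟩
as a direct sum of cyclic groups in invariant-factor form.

rank_ℚ(R)=2; free=4−2=2
SNF(R) diag = [5, 15] → torsion [5, 15]

Answer: M ≅ ℤ^2 ⊕ ℤ/5 ⊕ ℤ/15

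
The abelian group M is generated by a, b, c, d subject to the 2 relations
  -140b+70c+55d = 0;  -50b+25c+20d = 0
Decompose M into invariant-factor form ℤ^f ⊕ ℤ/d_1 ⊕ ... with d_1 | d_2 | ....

Answer: M ≅ ℤ^2 ⊕ ℤ/5 ⊕ ℤ/5

Derivation:
rank_ℚ(R)=2; free=4−2=2
SNF(R) diag = [5, 5] → torsion [5, 5]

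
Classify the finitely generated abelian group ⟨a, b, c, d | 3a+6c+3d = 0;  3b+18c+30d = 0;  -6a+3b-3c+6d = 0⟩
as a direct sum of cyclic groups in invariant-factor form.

Answer: M ≅ ℤ^1 ⊕ ℤ/3 ⊕ ℤ/3 ⊕ ℤ/9

Derivation:
rank_ℚ(R)=3; free=4−3=1
SNF(R) diag = [3, 3, 9] → torsion [3, 3, 9]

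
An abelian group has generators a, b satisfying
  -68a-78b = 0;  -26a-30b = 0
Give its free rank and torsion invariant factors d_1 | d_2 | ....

Answer: M ≅ ℤ/2 ⊕ ℤ/6

Derivation:
rank_ℚ(R)=2; free=2−2=0
SNF(R) diag = [2, 6] → torsion [2, 6]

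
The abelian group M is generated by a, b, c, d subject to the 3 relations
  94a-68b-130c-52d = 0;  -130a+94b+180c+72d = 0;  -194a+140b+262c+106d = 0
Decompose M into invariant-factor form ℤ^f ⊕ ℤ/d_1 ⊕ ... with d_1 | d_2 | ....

rank_ℚ(R)=3; free=4−3=1
SNF(R) diag = [2, 2, 2] → torsion [2, 2, 2]

Answer: M ≅ ℤ^1 ⊕ ℤ/2 ⊕ ℤ/2 ⊕ ℤ/2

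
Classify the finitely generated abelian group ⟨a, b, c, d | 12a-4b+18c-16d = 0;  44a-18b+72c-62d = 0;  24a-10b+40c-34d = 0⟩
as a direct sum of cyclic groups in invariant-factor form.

Answer: M ≅ ℤ^1 ⊕ ℤ/2 ⊕ ℤ/2 ⊕ ℤ/4

Derivation:
rank_ℚ(R)=3; free=4−3=1
SNF(R) diag = [2, 2, 4] → torsion [2, 2, 4]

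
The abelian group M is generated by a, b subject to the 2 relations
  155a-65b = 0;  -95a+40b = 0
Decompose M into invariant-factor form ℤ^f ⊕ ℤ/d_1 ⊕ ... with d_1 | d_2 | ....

Answer: M ≅ ℤ/5 ⊕ ℤ/5

Derivation:
rank_ℚ(R)=2; free=2−2=0
SNF(R) diag = [5, 5] → torsion [5, 5]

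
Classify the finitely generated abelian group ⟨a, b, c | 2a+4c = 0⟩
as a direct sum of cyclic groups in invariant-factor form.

Answer: M ≅ ℤ^2 ⊕ ℤ/2

Derivation:
rank_ℚ(R)=1; free=3−1=2
SNF(R) diag = [2] → torsion [2]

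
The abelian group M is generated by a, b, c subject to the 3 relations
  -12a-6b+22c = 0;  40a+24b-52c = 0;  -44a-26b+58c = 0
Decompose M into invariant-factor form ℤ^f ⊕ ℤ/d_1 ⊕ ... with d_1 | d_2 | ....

rank_ℚ(R)=3; free=3−3=0
SNF(R) diag = [2, 4, 8] → torsion [2, 4, 8]

Answer: M ≅ ℤ/2 ⊕ ℤ/4 ⊕ ℤ/8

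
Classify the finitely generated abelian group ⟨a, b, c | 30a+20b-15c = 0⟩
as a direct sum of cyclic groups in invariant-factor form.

Answer: M ≅ ℤ^2 ⊕ ℤ/5

Derivation:
rank_ℚ(R)=1; free=3−1=2
SNF(R) diag = [5] → torsion [5]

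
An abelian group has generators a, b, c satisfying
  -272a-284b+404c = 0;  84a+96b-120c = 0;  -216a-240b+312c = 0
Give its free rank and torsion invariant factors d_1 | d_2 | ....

Answer: M ≅ ℤ/4 ⊕ ℤ/12 ⊕ ℤ/24

Derivation:
rank_ℚ(R)=3; free=3−3=0
SNF(R) diag = [4, 12, 24] → torsion [4, 12, 24]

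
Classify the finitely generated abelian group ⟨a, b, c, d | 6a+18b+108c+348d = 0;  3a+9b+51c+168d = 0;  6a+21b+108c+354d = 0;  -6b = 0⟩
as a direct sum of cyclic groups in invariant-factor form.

Answer: M ≅ ℤ/3 ⊕ ℤ/3 ⊕ ℤ/6 ⊕ ℤ/12

Derivation:
rank_ℚ(R)=4; free=4−4=0
SNF(R) diag = [3, 3, 6, 12] → torsion [3, 3, 6, 12]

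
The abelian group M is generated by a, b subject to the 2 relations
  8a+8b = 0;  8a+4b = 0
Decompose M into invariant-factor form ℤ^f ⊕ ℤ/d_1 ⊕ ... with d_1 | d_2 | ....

Answer: M ≅ ℤ/4 ⊕ ℤ/8

Derivation:
rank_ℚ(R)=2; free=2−2=0
SNF(R) diag = [4, 8] → torsion [4, 8]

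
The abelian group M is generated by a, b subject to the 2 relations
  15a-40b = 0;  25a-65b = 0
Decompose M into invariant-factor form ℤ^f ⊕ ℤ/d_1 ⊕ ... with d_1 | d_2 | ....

Answer: M ≅ ℤ/5 ⊕ ℤ/5

Derivation:
rank_ℚ(R)=2; free=2−2=0
SNF(R) diag = [5, 5] → torsion [5, 5]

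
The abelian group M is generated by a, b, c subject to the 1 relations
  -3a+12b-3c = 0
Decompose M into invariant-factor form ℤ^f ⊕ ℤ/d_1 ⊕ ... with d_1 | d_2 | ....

Answer: M ≅ ℤ^2 ⊕ ℤ/3

Derivation:
rank_ℚ(R)=1; free=3−1=2
SNF(R) diag = [3] → torsion [3]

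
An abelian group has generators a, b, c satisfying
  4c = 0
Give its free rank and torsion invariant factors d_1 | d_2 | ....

rank_ℚ(R)=1; free=3−1=2
SNF(R) diag = [4] → torsion [4]

Answer: M ≅ ℤ^2 ⊕ ℤ/4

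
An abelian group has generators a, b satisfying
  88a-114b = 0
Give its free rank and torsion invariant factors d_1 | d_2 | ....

rank_ℚ(R)=1; free=2−1=1
SNF(R) diag = [2] → torsion [2]

Answer: M ≅ ℤ^1 ⊕ ℤ/2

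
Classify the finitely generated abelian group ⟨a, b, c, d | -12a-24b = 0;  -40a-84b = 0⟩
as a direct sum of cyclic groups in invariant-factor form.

rank_ℚ(R)=2; free=4−2=2
SNF(R) diag = [4, 12] → torsion [4, 12]

Answer: M ≅ ℤ^2 ⊕ ℤ/4 ⊕ ℤ/12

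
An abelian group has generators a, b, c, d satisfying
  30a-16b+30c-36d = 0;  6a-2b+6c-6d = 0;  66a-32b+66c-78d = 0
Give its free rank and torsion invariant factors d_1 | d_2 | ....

rank_ℚ(R)=3; free=4−3=1
SNF(R) diag = [2, 6, 6] → torsion [2, 6, 6]

Answer: M ≅ ℤ^1 ⊕ ℤ/2 ⊕ ℤ/6 ⊕ ℤ/6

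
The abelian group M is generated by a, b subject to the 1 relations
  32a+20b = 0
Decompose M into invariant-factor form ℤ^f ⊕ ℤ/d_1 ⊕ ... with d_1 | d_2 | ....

Answer: M ≅ ℤ^1 ⊕ ℤ/4

Derivation:
rank_ℚ(R)=1; free=2−1=1
SNF(R) diag = [4] → torsion [4]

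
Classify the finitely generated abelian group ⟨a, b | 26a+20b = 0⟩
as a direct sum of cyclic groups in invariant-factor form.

rank_ℚ(R)=1; free=2−1=1
SNF(R) diag = [2] → torsion [2]

Answer: M ≅ ℤ^1 ⊕ ℤ/2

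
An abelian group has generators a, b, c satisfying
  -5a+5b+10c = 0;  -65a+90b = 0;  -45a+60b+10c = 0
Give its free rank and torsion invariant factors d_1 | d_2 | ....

Answer: M ≅ ℤ/5 ⊕ ℤ/5 ⊕ ℤ/10

Derivation:
rank_ℚ(R)=3; free=3−3=0
SNF(R) diag = [5, 5, 10] → torsion [5, 5, 10]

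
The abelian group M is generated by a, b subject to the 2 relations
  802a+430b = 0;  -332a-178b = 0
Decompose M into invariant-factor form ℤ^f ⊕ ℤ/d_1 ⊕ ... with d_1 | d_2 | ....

rank_ℚ(R)=2; free=2−2=0
SNF(R) diag = [2, 2] → torsion [2, 2]

Answer: M ≅ ℤ/2 ⊕ ℤ/2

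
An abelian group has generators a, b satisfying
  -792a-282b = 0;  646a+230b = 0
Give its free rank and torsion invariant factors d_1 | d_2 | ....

Answer: M ≅ ℤ/2 ⊕ ℤ/6

Derivation:
rank_ℚ(R)=2; free=2−2=0
SNF(R) diag = [2, 6] → torsion [2, 6]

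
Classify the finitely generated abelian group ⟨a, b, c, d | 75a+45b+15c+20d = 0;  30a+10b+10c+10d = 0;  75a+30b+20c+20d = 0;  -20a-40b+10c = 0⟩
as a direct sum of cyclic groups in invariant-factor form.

rank_ℚ(R)=4; free=4−4=0
SNF(R) diag = [5, 5, 10, 10] → torsion [5, 5, 10, 10]

Answer: M ≅ ℤ/5 ⊕ ℤ/5 ⊕ ℤ/10 ⊕ ℤ/10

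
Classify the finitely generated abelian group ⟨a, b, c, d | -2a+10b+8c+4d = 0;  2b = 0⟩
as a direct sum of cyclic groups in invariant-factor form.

rank_ℚ(R)=2; free=4−2=2
SNF(R) diag = [2, 2] → torsion [2, 2]

Answer: M ≅ ℤ^2 ⊕ ℤ/2 ⊕ ℤ/2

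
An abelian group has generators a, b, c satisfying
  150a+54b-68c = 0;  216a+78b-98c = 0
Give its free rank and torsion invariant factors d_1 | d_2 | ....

rank_ℚ(R)=2; free=3−2=1
SNF(R) diag = [2, 6] → torsion [2, 6]

Answer: M ≅ ℤ^1 ⊕ ℤ/2 ⊕ ℤ/6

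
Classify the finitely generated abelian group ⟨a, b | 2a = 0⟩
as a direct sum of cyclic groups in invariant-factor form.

Answer: M ≅ ℤ^1 ⊕ ℤ/2

Derivation:
rank_ℚ(R)=1; free=2−1=1
SNF(R) diag = [2] → torsion [2]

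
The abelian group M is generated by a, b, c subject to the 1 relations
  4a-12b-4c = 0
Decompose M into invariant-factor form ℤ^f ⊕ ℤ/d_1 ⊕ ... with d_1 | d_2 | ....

Answer: M ≅ ℤ^2 ⊕ ℤ/4

Derivation:
rank_ℚ(R)=1; free=3−1=2
SNF(R) diag = [4] → torsion [4]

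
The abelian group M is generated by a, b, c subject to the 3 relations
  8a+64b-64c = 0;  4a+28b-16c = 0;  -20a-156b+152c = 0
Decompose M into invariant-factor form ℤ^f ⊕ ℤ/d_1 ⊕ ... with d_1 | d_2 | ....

rank_ℚ(R)=3; free=3−3=0
SNF(R) diag = [4, 8, 8] → torsion [4, 8, 8]

Answer: M ≅ ℤ/4 ⊕ ℤ/8 ⊕ ℤ/8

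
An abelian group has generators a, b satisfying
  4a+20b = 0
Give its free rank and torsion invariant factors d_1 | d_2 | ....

Answer: M ≅ ℤ^1 ⊕ ℤ/4

Derivation:
rank_ℚ(R)=1; free=2−1=1
SNF(R) diag = [4] → torsion [4]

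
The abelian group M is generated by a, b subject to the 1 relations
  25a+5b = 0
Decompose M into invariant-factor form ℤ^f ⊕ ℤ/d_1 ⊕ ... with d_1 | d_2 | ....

rank_ℚ(R)=1; free=2−1=1
SNF(R) diag = [5] → torsion [5]

Answer: M ≅ ℤ^1 ⊕ ℤ/5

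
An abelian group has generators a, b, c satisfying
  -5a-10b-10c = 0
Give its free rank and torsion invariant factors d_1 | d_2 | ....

Answer: M ≅ ℤ^2 ⊕ ℤ/5

Derivation:
rank_ℚ(R)=1; free=3−1=2
SNF(R) diag = [5] → torsion [5]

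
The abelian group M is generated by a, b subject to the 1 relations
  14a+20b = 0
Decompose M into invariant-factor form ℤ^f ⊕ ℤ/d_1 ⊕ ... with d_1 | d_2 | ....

Answer: M ≅ ℤ^1 ⊕ ℤ/2

Derivation:
rank_ℚ(R)=1; free=2−1=1
SNF(R) diag = [2] → torsion [2]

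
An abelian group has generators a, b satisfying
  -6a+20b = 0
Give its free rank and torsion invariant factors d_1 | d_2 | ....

rank_ℚ(R)=1; free=2−1=1
SNF(R) diag = [2] → torsion [2]

Answer: M ≅ ℤ^1 ⊕ ℤ/2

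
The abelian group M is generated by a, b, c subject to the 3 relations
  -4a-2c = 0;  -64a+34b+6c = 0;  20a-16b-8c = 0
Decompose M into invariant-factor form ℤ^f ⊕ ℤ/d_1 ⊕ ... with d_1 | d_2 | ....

rank_ℚ(R)=3; free=3−3=0
SNF(R) diag = [2, 2, 4] → torsion [2, 2, 4]

Answer: M ≅ ℤ/2 ⊕ ℤ/2 ⊕ ℤ/4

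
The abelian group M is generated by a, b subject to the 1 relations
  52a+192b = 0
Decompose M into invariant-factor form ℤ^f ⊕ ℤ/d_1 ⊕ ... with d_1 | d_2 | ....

rank_ℚ(R)=1; free=2−1=1
SNF(R) diag = [4] → torsion [4]

Answer: M ≅ ℤ^1 ⊕ ℤ/4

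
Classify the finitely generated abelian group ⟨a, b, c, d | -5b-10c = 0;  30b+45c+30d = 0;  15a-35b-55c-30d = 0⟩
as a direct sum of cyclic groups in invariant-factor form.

rank_ℚ(R)=3; free=4−3=1
SNF(R) diag = [5, 15, 15] → torsion [5, 15, 15]

Answer: M ≅ ℤ^1 ⊕ ℤ/5 ⊕ ℤ/15 ⊕ ℤ/15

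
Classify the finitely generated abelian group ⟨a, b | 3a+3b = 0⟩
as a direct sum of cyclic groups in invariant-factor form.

Answer: M ≅ ℤ^1 ⊕ ℤ/3

Derivation:
rank_ℚ(R)=1; free=2−1=1
SNF(R) diag = [3] → torsion [3]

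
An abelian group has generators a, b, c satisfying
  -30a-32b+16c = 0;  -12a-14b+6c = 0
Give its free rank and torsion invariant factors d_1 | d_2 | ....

Answer: M ≅ ℤ^1 ⊕ ℤ/2 ⊕ ℤ/2

Derivation:
rank_ℚ(R)=2; free=3−2=1
SNF(R) diag = [2, 2] → torsion [2, 2]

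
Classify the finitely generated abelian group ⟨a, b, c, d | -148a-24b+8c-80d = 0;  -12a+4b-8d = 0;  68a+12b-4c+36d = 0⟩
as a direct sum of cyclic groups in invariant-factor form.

Answer: M ≅ ℤ^1 ⊕ ℤ/4 ⊕ ℤ/4 ⊕ ℤ/4

Derivation:
rank_ℚ(R)=3; free=4−3=1
SNF(R) diag = [4, 4, 4] → torsion [4, 4, 4]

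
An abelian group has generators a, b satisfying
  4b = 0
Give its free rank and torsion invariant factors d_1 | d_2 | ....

Answer: M ≅ ℤ^1 ⊕ ℤ/4

Derivation:
rank_ℚ(R)=1; free=2−1=1
SNF(R) diag = [4] → torsion [4]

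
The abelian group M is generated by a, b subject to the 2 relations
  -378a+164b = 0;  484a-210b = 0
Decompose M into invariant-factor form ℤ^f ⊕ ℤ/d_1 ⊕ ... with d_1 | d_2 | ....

Answer: M ≅ ℤ/2 ⊕ ℤ/2

Derivation:
rank_ℚ(R)=2; free=2−2=0
SNF(R) diag = [2, 2] → torsion [2, 2]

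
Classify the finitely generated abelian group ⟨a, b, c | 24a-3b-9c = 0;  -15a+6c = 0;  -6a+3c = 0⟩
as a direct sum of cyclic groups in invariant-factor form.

Answer: M ≅ ℤ/3 ⊕ ℤ/3 ⊕ ℤ/3

Derivation:
rank_ℚ(R)=3; free=3−3=0
SNF(R) diag = [3, 3, 3] → torsion [3, 3, 3]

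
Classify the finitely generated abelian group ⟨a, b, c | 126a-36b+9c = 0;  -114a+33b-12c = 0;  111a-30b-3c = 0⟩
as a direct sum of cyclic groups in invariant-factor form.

Answer: M ≅ ℤ/3 ⊕ ℤ/9 ⊕ ℤ/9

Derivation:
rank_ℚ(R)=3; free=3−3=0
SNF(R) diag = [3, 9, 9] → torsion [3, 9, 9]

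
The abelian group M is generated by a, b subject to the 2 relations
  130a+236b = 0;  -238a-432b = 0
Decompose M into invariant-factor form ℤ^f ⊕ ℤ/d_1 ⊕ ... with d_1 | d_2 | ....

rank_ℚ(R)=2; free=2−2=0
SNF(R) diag = [2, 4] → torsion [2, 4]

Answer: M ≅ ℤ/2 ⊕ ℤ/4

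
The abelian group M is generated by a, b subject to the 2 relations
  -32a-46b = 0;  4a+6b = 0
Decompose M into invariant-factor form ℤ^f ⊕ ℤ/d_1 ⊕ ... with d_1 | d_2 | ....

rank_ℚ(R)=2; free=2−2=0
SNF(R) diag = [2, 4] → torsion [2, 4]

Answer: M ≅ ℤ/2 ⊕ ℤ/4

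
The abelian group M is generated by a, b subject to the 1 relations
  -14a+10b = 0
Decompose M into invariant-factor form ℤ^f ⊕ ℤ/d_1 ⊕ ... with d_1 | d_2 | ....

rank_ℚ(R)=1; free=2−1=1
SNF(R) diag = [2] → torsion [2]

Answer: M ≅ ℤ^1 ⊕ ℤ/2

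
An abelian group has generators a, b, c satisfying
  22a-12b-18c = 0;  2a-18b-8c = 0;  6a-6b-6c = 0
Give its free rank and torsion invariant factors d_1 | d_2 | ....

rank_ℚ(R)=3; free=3−3=0
SNF(R) diag = [2, 2, 6] → torsion [2, 2, 6]

Answer: M ≅ ℤ/2 ⊕ ℤ/2 ⊕ ℤ/6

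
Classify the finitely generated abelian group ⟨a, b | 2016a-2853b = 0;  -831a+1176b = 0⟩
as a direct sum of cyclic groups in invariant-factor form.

rank_ℚ(R)=2; free=2−2=0
SNF(R) diag = [3, 9] → torsion [3, 9]

Answer: M ≅ ℤ/3 ⊕ ℤ/9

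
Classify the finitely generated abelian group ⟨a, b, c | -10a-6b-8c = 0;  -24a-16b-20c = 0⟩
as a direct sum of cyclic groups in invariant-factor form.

Answer: M ≅ ℤ^1 ⊕ ℤ/2 ⊕ ℤ/4

Derivation:
rank_ℚ(R)=2; free=3−2=1
SNF(R) diag = [2, 4] → torsion [2, 4]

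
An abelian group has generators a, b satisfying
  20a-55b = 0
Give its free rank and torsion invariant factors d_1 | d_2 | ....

rank_ℚ(R)=1; free=2−1=1
SNF(R) diag = [5] → torsion [5]

Answer: M ≅ ℤ^1 ⊕ ℤ/5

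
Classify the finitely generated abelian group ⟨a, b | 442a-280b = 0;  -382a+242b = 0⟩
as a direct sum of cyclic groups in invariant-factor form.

Answer: M ≅ ℤ/2 ⊕ ℤ/2

Derivation:
rank_ℚ(R)=2; free=2−2=0
SNF(R) diag = [2, 2] → torsion [2, 2]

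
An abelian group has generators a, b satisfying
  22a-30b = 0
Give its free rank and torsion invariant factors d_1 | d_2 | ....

rank_ℚ(R)=1; free=2−1=1
SNF(R) diag = [2] → torsion [2]

Answer: M ≅ ℤ^1 ⊕ ℤ/2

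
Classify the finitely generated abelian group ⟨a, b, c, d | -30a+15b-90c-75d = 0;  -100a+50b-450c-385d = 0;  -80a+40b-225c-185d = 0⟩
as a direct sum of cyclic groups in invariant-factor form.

Answer: M ≅ ℤ^1 ⊕ ℤ/5 ⊕ ℤ/15 ⊕ ℤ/45

Derivation:
rank_ℚ(R)=3; free=4−3=1
SNF(R) diag = [5, 15, 45] → torsion [5, 15, 45]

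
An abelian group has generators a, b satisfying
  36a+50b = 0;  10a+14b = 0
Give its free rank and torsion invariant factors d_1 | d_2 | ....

rank_ℚ(R)=2; free=2−2=0
SNF(R) diag = [2, 2] → torsion [2, 2]

Answer: M ≅ ℤ/2 ⊕ ℤ/2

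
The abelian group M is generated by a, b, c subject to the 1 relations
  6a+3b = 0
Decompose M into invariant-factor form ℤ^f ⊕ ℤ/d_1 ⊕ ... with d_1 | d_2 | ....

Answer: M ≅ ℤ^2 ⊕ ℤ/3

Derivation:
rank_ℚ(R)=1; free=3−1=2
SNF(R) diag = [3] → torsion [3]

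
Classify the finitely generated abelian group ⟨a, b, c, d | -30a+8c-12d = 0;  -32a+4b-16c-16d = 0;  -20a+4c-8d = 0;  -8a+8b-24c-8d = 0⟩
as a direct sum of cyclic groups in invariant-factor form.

Answer: M ≅ ℤ/2 ⊕ ℤ/4 ⊕ ℤ/4 ⊕ ℤ/8

Derivation:
rank_ℚ(R)=4; free=4−4=0
SNF(R) diag = [2, 4, 4, 8] → torsion [2, 4, 4, 8]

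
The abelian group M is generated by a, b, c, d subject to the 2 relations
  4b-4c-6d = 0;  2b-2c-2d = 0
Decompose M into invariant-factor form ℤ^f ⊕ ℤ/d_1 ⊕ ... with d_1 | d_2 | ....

Answer: M ≅ ℤ^2 ⊕ ℤ/2 ⊕ ℤ/2

Derivation:
rank_ℚ(R)=2; free=4−2=2
SNF(R) diag = [2, 2] → torsion [2, 2]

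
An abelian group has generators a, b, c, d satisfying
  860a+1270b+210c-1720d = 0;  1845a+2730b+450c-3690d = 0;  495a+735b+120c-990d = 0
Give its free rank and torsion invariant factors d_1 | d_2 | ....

rank_ℚ(R)=3; free=4−3=1
SNF(R) diag = [5, 15, 30] → torsion [5, 15, 30]

Answer: M ≅ ℤ^1 ⊕ ℤ/5 ⊕ ℤ/15 ⊕ ℤ/30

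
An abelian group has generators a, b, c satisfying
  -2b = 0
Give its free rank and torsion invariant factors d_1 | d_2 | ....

rank_ℚ(R)=1; free=3−1=2
SNF(R) diag = [2] → torsion [2]

Answer: M ≅ ℤ^2 ⊕ ℤ/2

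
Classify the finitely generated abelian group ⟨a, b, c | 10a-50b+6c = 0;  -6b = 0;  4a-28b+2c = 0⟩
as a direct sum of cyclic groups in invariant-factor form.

Answer: M ≅ ℤ/2 ⊕ ℤ/2 ⊕ ℤ/6

Derivation:
rank_ℚ(R)=3; free=3−3=0
SNF(R) diag = [2, 2, 6] → torsion [2, 2, 6]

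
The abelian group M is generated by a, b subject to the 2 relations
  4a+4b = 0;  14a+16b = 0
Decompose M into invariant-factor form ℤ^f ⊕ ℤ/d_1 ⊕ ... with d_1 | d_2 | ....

Answer: M ≅ ℤ/2 ⊕ ℤ/4

Derivation:
rank_ℚ(R)=2; free=2−2=0
SNF(R) diag = [2, 4] → torsion [2, 4]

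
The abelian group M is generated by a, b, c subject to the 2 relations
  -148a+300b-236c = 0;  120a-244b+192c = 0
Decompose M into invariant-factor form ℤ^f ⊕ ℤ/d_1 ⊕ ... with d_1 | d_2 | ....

Answer: M ≅ ℤ^1 ⊕ ℤ/4 ⊕ ℤ/4

Derivation:
rank_ℚ(R)=2; free=3−2=1
SNF(R) diag = [4, 4] → torsion [4, 4]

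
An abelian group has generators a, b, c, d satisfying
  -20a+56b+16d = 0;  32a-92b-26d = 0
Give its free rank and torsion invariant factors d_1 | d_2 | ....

rank_ℚ(R)=2; free=4−2=2
SNF(R) diag = [2, 4] → torsion [2, 4]

Answer: M ≅ ℤ^2 ⊕ ℤ/2 ⊕ ℤ/4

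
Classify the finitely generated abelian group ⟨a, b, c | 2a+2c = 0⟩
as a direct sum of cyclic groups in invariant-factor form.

Answer: M ≅ ℤ^2 ⊕ ℤ/2

Derivation:
rank_ℚ(R)=1; free=3−1=2
SNF(R) diag = [2] → torsion [2]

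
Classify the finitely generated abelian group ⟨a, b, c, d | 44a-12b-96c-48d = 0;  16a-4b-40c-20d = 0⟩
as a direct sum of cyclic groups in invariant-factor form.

Answer: M ≅ ℤ^2 ⊕ ℤ/4 ⊕ ℤ/4

Derivation:
rank_ℚ(R)=2; free=4−2=2
SNF(R) diag = [4, 4] → torsion [4, 4]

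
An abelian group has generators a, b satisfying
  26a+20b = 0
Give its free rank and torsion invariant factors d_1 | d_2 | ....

Answer: M ≅ ℤ^1 ⊕ ℤ/2

Derivation:
rank_ℚ(R)=1; free=2−1=1
SNF(R) diag = [2] → torsion [2]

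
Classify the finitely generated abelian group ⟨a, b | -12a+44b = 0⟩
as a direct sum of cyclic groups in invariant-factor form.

rank_ℚ(R)=1; free=2−1=1
SNF(R) diag = [4] → torsion [4]

Answer: M ≅ ℤ^1 ⊕ ℤ/4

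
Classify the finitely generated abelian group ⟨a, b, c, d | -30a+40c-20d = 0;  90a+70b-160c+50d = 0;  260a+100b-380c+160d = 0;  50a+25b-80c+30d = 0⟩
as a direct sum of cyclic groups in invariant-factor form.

rank_ℚ(R)=4; free=4−4=0
SNF(R) diag = [5, 10, 10, 20] → torsion [5, 10, 10, 20]

Answer: M ≅ ℤ/5 ⊕ ℤ/10 ⊕ ℤ/10 ⊕ ℤ/20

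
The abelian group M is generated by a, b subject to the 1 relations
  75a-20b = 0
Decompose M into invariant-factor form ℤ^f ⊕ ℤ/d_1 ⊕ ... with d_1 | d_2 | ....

Answer: M ≅ ℤ^1 ⊕ ℤ/5

Derivation:
rank_ℚ(R)=1; free=2−1=1
SNF(R) diag = [5] → torsion [5]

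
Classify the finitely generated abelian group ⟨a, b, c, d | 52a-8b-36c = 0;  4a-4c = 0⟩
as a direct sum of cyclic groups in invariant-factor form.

Answer: M ≅ ℤ^2 ⊕ ℤ/4 ⊕ ℤ/8

Derivation:
rank_ℚ(R)=2; free=4−2=2
SNF(R) diag = [4, 8] → torsion [4, 8]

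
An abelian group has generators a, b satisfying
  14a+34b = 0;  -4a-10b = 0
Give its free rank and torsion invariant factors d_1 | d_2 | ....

rank_ℚ(R)=2; free=2−2=0
SNF(R) diag = [2, 2] → torsion [2, 2]

Answer: M ≅ ℤ/2 ⊕ ℤ/2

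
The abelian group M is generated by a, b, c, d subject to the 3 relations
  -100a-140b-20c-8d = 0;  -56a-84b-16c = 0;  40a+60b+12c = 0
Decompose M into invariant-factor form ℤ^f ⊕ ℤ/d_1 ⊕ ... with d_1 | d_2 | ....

rank_ℚ(R)=3; free=4−3=1
SNF(R) diag = [4, 4, 4] → torsion [4, 4, 4]

Answer: M ≅ ℤ^1 ⊕ ℤ/4 ⊕ ℤ/4 ⊕ ℤ/4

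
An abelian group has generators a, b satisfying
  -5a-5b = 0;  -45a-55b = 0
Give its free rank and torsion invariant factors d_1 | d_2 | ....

rank_ℚ(R)=2; free=2−2=0
SNF(R) diag = [5, 10] → torsion [5, 10]

Answer: M ≅ ℤ/5 ⊕ ℤ/10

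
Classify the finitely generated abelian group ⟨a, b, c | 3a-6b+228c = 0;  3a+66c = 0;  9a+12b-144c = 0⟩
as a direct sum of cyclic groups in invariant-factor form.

Answer: M ≅ ℤ/3 ⊕ ℤ/6 ⊕ ℤ/18

Derivation:
rank_ℚ(R)=3; free=3−3=0
SNF(R) diag = [3, 6, 18] → torsion [3, 6, 18]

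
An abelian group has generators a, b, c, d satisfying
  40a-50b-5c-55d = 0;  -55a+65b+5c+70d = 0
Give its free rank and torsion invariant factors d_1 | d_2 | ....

rank_ℚ(R)=2; free=4−2=2
SNF(R) diag = [5, 15] → torsion [5, 15]

Answer: M ≅ ℤ^2 ⊕ ℤ/5 ⊕ ℤ/15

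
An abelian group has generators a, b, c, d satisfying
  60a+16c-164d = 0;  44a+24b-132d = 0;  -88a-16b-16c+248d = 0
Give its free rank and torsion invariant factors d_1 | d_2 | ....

rank_ℚ(R)=3; free=4−3=1
SNF(R) diag = [4, 8, 16] → torsion [4, 8, 16]

Answer: M ≅ ℤ^1 ⊕ ℤ/4 ⊕ ℤ/8 ⊕ ℤ/16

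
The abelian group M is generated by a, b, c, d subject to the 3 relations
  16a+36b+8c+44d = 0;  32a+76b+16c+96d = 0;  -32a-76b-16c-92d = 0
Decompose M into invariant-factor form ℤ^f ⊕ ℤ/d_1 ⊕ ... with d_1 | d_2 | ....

rank_ℚ(R)=3; free=4−3=1
SNF(R) diag = [4, 4, 8] → torsion [4, 4, 8]

Answer: M ≅ ℤ^1 ⊕ ℤ/4 ⊕ ℤ/4 ⊕ ℤ/8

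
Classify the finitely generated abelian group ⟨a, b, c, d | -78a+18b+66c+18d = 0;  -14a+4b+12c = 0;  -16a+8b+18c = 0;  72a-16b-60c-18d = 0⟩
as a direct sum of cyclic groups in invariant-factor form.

Answer: M ≅ ℤ/2 ⊕ ℤ/2 ⊕ ℤ/6 ⊕ ℤ/18

Derivation:
rank_ℚ(R)=4; free=4−4=0
SNF(R) diag = [2, 2, 6, 18] → torsion [2, 2, 6, 18]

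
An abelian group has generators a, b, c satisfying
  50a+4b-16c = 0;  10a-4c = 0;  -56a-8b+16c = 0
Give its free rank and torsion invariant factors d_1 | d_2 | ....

rank_ℚ(R)=3; free=3−3=0
SNF(R) diag = [2, 4, 8] → torsion [2, 4, 8]

Answer: M ≅ ℤ/2 ⊕ ℤ/4 ⊕ ℤ/8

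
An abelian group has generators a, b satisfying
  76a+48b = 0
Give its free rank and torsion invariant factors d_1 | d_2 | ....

rank_ℚ(R)=1; free=2−1=1
SNF(R) diag = [4] → torsion [4]

Answer: M ≅ ℤ^1 ⊕ ℤ/4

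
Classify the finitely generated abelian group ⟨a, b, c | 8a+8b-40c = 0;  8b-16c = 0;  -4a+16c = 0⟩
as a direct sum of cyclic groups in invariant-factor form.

rank_ℚ(R)=3; free=3−3=0
SNF(R) diag = [4, 8, 8] → torsion [4, 8, 8]

Answer: M ≅ ℤ/4 ⊕ ℤ/8 ⊕ ℤ/8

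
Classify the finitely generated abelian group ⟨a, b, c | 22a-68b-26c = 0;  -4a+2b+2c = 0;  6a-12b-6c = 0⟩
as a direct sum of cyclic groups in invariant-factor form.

Answer: M ≅ ℤ/2 ⊕ ℤ/6 ⊕ ℤ/12

Derivation:
rank_ℚ(R)=3; free=3−3=0
SNF(R) diag = [2, 6, 12] → torsion [2, 6, 12]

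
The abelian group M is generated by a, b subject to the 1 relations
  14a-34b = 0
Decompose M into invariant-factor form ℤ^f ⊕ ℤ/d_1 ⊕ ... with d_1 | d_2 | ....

rank_ℚ(R)=1; free=2−1=1
SNF(R) diag = [2] → torsion [2]

Answer: M ≅ ℤ^1 ⊕ ℤ/2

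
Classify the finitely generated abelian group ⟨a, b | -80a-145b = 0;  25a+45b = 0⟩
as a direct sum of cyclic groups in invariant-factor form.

Answer: M ≅ ℤ/5 ⊕ ℤ/5

Derivation:
rank_ℚ(R)=2; free=2−2=0
SNF(R) diag = [5, 5] → torsion [5, 5]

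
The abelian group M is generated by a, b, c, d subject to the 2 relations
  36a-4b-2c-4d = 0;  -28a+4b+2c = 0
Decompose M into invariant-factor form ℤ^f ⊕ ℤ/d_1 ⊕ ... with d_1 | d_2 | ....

Answer: M ≅ ℤ^2 ⊕ ℤ/2 ⊕ ℤ/4

Derivation:
rank_ℚ(R)=2; free=4−2=2
SNF(R) diag = [2, 4] → torsion [2, 4]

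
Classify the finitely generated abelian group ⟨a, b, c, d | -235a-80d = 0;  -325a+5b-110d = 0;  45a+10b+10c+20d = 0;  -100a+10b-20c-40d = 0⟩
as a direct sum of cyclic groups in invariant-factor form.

Answer: M ≅ ℤ/5 ⊕ ℤ/5 ⊕ ℤ/10 ⊕ ℤ/20

Derivation:
rank_ℚ(R)=4; free=4−4=0
SNF(R) diag = [5, 5, 10, 20] → torsion [5, 5, 10, 20]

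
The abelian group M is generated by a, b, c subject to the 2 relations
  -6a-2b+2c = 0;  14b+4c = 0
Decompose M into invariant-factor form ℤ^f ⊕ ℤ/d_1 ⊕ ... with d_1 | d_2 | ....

rank_ℚ(R)=2; free=3−2=1
SNF(R) diag = [2, 6] → torsion [2, 6]

Answer: M ≅ ℤ^1 ⊕ ℤ/2 ⊕ ℤ/6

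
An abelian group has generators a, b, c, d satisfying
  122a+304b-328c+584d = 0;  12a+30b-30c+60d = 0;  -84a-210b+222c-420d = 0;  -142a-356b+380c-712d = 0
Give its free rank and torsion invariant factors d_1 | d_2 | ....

Answer: M ≅ ℤ/2 ⊕ ℤ/6 ⊕ ℤ/12 ⊕ ℤ/24

Derivation:
rank_ℚ(R)=4; free=4−4=0
SNF(R) diag = [2, 6, 12, 24] → torsion [2, 6, 12, 24]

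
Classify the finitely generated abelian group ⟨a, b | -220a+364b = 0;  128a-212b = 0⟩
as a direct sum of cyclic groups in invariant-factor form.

rank_ℚ(R)=2; free=2−2=0
SNF(R) diag = [4, 12] → torsion [4, 12]

Answer: M ≅ ℤ/4 ⊕ ℤ/12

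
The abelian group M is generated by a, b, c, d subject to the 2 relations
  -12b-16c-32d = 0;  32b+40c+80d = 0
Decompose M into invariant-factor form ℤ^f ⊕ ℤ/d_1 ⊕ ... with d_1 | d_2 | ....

Answer: M ≅ ℤ^2 ⊕ ℤ/4 ⊕ ℤ/8

Derivation:
rank_ℚ(R)=2; free=4−2=2
SNF(R) diag = [4, 8] → torsion [4, 8]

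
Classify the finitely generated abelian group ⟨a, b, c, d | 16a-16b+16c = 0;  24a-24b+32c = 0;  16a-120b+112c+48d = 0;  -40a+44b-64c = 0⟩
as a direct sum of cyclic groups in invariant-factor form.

rank_ℚ(R)=4; free=4−4=0
SNF(R) diag = [4, 8, 16, 48] → torsion [4, 8, 16, 48]

Answer: M ≅ ℤ/4 ⊕ ℤ/8 ⊕ ℤ/16 ⊕ ℤ/48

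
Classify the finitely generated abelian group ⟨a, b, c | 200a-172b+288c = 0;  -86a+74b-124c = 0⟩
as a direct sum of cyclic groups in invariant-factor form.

rank_ℚ(R)=2; free=3−2=1
SNF(R) diag = [2, 4] → torsion [2, 4]

Answer: M ≅ ℤ^1 ⊕ ℤ/2 ⊕ ℤ/4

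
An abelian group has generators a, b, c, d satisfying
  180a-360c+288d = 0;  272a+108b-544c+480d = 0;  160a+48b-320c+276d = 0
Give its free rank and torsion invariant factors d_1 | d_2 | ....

rank_ℚ(R)=3; free=4−3=1
SNF(R) diag = [4, 12, 36] → torsion [4, 12, 36]

Answer: M ≅ ℤ^1 ⊕ ℤ/4 ⊕ ℤ/12 ⊕ ℤ/36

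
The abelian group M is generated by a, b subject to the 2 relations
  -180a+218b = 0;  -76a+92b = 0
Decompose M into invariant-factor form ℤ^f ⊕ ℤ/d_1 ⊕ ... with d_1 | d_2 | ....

Answer: M ≅ ℤ/2 ⊕ ℤ/4

Derivation:
rank_ℚ(R)=2; free=2−2=0
SNF(R) diag = [2, 4] → torsion [2, 4]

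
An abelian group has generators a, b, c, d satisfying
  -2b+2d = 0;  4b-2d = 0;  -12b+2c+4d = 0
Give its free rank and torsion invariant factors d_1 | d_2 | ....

Answer: M ≅ ℤ^1 ⊕ ℤ/2 ⊕ ℤ/2 ⊕ ℤ/2

Derivation:
rank_ℚ(R)=3; free=4−3=1
SNF(R) diag = [2, 2, 2] → torsion [2, 2, 2]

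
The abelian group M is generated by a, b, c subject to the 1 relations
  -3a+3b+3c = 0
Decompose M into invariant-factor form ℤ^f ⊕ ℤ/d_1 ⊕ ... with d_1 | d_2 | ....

Answer: M ≅ ℤ^2 ⊕ ℤ/3

Derivation:
rank_ℚ(R)=1; free=3−1=2
SNF(R) diag = [3] → torsion [3]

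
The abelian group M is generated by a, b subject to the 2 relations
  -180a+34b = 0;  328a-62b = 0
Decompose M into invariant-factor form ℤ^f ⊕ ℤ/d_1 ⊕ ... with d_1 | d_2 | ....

Answer: M ≅ ℤ/2 ⊕ ℤ/4

Derivation:
rank_ℚ(R)=2; free=2−2=0
SNF(R) diag = [2, 4] → torsion [2, 4]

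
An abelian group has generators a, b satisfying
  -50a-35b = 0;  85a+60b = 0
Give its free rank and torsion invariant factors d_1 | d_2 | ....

rank_ℚ(R)=2; free=2−2=0
SNF(R) diag = [5, 5] → torsion [5, 5]

Answer: M ≅ ℤ/5 ⊕ ℤ/5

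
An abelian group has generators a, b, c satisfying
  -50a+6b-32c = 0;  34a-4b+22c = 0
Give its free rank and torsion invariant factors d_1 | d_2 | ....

rank_ℚ(R)=2; free=3−2=1
SNF(R) diag = [2, 2] → torsion [2, 2]

Answer: M ≅ ℤ^1 ⊕ ℤ/2 ⊕ ℤ/2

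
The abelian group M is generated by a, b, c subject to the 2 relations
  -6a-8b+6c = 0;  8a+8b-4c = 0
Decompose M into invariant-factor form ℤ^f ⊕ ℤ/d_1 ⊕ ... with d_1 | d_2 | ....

Answer: M ≅ ℤ^1 ⊕ ℤ/2 ⊕ ℤ/4

Derivation:
rank_ℚ(R)=2; free=3−2=1
SNF(R) diag = [2, 4] → torsion [2, 4]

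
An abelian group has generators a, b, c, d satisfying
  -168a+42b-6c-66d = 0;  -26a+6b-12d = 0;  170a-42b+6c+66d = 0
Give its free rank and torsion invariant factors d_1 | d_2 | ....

Answer: M ≅ ℤ^1 ⊕ ℤ/2 ⊕ ℤ/6 ⊕ ℤ/6

Derivation:
rank_ℚ(R)=3; free=4−3=1
SNF(R) diag = [2, 6, 6] → torsion [2, 6, 6]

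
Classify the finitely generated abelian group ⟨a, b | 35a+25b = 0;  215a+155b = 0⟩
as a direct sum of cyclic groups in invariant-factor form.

rank_ℚ(R)=2; free=2−2=0
SNF(R) diag = [5, 10] → torsion [5, 10]

Answer: M ≅ ℤ/5 ⊕ ℤ/10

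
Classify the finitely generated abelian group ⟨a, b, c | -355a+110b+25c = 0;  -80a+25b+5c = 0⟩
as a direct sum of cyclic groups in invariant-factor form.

Answer: M ≅ ℤ^1 ⊕ ℤ/5 ⊕ ℤ/15

Derivation:
rank_ℚ(R)=2; free=3−2=1
SNF(R) diag = [5, 15] → torsion [5, 15]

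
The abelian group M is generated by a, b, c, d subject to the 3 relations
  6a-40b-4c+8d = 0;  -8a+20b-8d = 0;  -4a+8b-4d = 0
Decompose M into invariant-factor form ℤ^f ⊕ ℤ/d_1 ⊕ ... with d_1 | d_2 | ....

Answer: M ≅ ℤ^1 ⊕ ℤ/2 ⊕ ℤ/4 ⊕ ℤ/4

Derivation:
rank_ℚ(R)=3; free=4−3=1
SNF(R) diag = [2, 4, 4] → torsion [2, 4, 4]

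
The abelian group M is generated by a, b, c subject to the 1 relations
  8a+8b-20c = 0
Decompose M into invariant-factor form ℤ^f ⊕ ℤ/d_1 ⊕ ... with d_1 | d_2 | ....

rank_ℚ(R)=1; free=3−1=2
SNF(R) diag = [4] → torsion [4]

Answer: M ≅ ℤ^2 ⊕ ℤ/4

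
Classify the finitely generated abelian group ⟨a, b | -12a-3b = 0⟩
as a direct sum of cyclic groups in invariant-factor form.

Answer: M ≅ ℤ^1 ⊕ ℤ/3

Derivation:
rank_ℚ(R)=1; free=2−1=1
SNF(R) diag = [3] → torsion [3]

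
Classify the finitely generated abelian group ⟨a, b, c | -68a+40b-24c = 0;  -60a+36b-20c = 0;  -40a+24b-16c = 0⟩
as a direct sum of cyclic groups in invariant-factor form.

Answer: M ≅ ℤ/4 ⊕ ℤ/4 ⊕ ℤ/8

Derivation:
rank_ℚ(R)=3; free=3−3=0
SNF(R) diag = [4, 4, 8] → torsion [4, 4, 8]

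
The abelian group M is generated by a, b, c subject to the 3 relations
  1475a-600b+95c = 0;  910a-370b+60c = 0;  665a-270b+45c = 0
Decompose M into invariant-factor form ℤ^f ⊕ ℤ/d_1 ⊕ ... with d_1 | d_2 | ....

rank_ℚ(R)=3; free=3−3=0
SNF(R) diag = [5, 10, 10] → torsion [5, 10, 10]

Answer: M ≅ ℤ/5 ⊕ ℤ/10 ⊕ ℤ/10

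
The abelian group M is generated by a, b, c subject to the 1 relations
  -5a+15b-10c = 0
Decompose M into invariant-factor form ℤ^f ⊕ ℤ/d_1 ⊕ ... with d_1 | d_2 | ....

Answer: M ≅ ℤ^2 ⊕ ℤ/5

Derivation:
rank_ℚ(R)=1; free=3−1=2
SNF(R) diag = [5] → torsion [5]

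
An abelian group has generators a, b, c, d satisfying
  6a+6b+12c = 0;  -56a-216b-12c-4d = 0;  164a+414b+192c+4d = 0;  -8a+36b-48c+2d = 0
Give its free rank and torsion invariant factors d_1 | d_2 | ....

Answer: M ≅ ℤ/2 ⊕ ℤ/6 ⊕ ℤ/18 ⊕ ℤ/36

Derivation:
rank_ℚ(R)=4; free=4−4=0
SNF(R) diag = [2, 6, 18, 36] → torsion [2, 6, 18, 36]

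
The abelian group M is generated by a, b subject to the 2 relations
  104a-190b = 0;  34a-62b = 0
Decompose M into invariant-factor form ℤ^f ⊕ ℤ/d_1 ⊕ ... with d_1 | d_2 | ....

Answer: M ≅ ℤ/2 ⊕ ℤ/6

Derivation:
rank_ℚ(R)=2; free=2−2=0
SNF(R) diag = [2, 6] → torsion [2, 6]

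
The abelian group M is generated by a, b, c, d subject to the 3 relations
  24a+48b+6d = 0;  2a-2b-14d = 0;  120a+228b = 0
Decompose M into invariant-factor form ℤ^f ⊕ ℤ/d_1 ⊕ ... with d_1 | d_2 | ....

Answer: M ≅ ℤ^1 ⊕ ℤ/2 ⊕ ℤ/6 ⊕ ℤ/12

Derivation:
rank_ℚ(R)=3; free=4−3=1
SNF(R) diag = [2, 6, 12] → torsion [2, 6, 12]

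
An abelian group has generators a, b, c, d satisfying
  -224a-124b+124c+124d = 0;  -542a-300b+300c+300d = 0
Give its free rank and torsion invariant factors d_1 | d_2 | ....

rank_ℚ(R)=2; free=4−2=2
SNF(R) diag = [2, 4] → torsion [2, 4]

Answer: M ≅ ℤ^2 ⊕ ℤ/2 ⊕ ℤ/4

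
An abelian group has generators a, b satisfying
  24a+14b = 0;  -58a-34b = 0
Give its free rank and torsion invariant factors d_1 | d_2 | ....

rank_ℚ(R)=2; free=2−2=0
SNF(R) diag = [2, 2] → torsion [2, 2]

Answer: M ≅ ℤ/2 ⊕ ℤ/2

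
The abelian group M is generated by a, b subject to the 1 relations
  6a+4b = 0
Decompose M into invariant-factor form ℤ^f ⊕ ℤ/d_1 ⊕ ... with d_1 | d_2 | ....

rank_ℚ(R)=1; free=2−1=1
SNF(R) diag = [2] → torsion [2]

Answer: M ≅ ℤ^1 ⊕ ℤ/2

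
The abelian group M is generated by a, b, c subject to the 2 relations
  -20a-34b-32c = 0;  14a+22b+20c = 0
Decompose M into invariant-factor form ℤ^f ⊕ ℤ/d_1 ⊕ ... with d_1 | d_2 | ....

rank_ℚ(R)=2; free=3−2=1
SNF(R) diag = [2, 6] → torsion [2, 6]

Answer: M ≅ ℤ^1 ⊕ ℤ/2 ⊕ ℤ/6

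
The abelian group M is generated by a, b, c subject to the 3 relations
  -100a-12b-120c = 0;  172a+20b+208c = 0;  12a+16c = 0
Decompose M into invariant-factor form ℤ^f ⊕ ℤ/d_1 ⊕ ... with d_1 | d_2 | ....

Answer: M ≅ ℤ/4 ⊕ ℤ/4 ⊕ ℤ/8

Derivation:
rank_ℚ(R)=3; free=3−3=0
SNF(R) diag = [4, 4, 8] → torsion [4, 4, 8]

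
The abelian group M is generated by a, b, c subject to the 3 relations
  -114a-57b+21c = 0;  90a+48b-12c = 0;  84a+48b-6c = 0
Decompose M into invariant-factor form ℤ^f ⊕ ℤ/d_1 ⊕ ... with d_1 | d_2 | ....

Answer: M ≅ ℤ/3 ⊕ ℤ/6 ⊕ ℤ/6

Derivation:
rank_ℚ(R)=3; free=3−3=0
SNF(R) diag = [3, 6, 6] → torsion [3, 6, 6]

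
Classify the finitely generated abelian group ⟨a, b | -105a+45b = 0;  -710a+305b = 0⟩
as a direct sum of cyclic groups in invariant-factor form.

Answer: M ≅ ℤ/5 ⊕ ℤ/15

Derivation:
rank_ℚ(R)=2; free=2−2=0
SNF(R) diag = [5, 15] → torsion [5, 15]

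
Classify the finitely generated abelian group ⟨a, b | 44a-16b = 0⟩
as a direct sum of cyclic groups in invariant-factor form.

rank_ℚ(R)=1; free=2−1=1
SNF(R) diag = [4] → torsion [4]

Answer: M ≅ ℤ^1 ⊕ ℤ/4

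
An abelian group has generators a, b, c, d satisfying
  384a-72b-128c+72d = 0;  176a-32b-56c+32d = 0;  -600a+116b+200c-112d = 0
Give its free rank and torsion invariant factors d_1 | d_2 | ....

Answer: M ≅ ℤ^1 ⊕ ℤ/4 ⊕ ℤ/8 ⊕ ℤ/8

Derivation:
rank_ℚ(R)=3; free=4−3=1
SNF(R) diag = [4, 8, 8] → torsion [4, 8, 8]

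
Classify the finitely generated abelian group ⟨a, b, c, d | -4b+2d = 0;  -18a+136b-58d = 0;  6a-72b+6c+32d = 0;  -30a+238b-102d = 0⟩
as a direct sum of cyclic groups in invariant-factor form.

Answer: M ≅ ℤ/2 ⊕ ℤ/2 ⊕ ℤ/6 ⊕ ℤ/6

Derivation:
rank_ℚ(R)=4; free=4−4=0
SNF(R) diag = [2, 2, 6, 6] → torsion [2, 2, 6, 6]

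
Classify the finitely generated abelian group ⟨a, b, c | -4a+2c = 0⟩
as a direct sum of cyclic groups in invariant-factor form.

Answer: M ≅ ℤ^2 ⊕ ℤ/2

Derivation:
rank_ℚ(R)=1; free=3−1=2
SNF(R) diag = [2] → torsion [2]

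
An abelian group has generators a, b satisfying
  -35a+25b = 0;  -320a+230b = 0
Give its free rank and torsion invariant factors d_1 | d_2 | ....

Answer: M ≅ ℤ/5 ⊕ ℤ/10

Derivation:
rank_ℚ(R)=2; free=2−2=0
SNF(R) diag = [5, 10] → torsion [5, 10]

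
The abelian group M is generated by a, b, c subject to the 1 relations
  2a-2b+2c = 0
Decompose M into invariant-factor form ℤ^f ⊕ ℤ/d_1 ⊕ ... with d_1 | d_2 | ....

rank_ℚ(R)=1; free=3−1=2
SNF(R) diag = [2] → torsion [2]

Answer: M ≅ ℤ^2 ⊕ ℤ/2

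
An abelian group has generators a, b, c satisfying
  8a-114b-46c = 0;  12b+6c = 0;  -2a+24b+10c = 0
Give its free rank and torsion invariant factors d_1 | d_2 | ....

Answer: M ≅ ℤ/2 ⊕ ℤ/6 ⊕ ℤ/6

Derivation:
rank_ℚ(R)=3; free=3−3=0
SNF(R) diag = [2, 6, 6] → torsion [2, 6, 6]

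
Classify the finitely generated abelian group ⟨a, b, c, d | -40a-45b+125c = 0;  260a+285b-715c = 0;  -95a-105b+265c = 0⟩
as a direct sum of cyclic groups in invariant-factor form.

Answer: M ≅ ℤ^1 ⊕ ℤ/5 ⊕ ℤ/15 ⊕ ℤ/30

Derivation:
rank_ℚ(R)=3; free=4−3=1
SNF(R) diag = [5, 15, 30] → torsion [5, 15, 30]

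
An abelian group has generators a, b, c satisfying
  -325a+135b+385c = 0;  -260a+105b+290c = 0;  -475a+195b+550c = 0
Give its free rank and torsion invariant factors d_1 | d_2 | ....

Answer: M ≅ ℤ/5 ⊕ ℤ/15 ⊕ ℤ/15

Derivation:
rank_ℚ(R)=3; free=3−3=0
SNF(R) diag = [5, 15, 15] → torsion [5, 15, 15]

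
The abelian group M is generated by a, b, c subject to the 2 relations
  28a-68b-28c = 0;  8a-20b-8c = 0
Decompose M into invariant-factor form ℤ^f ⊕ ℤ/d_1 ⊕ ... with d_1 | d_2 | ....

rank_ℚ(R)=2; free=3−2=1
SNF(R) diag = [4, 4] → torsion [4, 4]

Answer: M ≅ ℤ^1 ⊕ ℤ/4 ⊕ ℤ/4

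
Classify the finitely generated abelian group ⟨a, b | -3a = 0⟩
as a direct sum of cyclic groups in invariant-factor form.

rank_ℚ(R)=1; free=2−1=1
SNF(R) diag = [3] → torsion [3]

Answer: M ≅ ℤ^1 ⊕ ℤ/3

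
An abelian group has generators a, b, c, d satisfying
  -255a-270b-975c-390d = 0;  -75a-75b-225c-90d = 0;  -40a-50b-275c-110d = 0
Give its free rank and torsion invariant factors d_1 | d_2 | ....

rank_ℚ(R)=3; free=4−3=1
SNF(R) diag = [5, 15, 45] → torsion [5, 15, 45]

Answer: M ≅ ℤ^1 ⊕ ℤ/5 ⊕ ℤ/15 ⊕ ℤ/45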